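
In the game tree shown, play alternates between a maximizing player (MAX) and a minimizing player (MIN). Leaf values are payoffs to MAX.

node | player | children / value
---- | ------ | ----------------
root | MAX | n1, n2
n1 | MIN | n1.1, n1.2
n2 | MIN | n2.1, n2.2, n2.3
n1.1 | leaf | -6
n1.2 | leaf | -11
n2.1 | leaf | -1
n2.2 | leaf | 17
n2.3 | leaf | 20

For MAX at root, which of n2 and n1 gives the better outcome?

n2

n2 (MIN): min(-1, 17, 20) = -1
n1 (MIN): min(-6, -11) = -11
MAX prefers the higher value; n2=-1, n1=-11. n2 is better since -1 > -11.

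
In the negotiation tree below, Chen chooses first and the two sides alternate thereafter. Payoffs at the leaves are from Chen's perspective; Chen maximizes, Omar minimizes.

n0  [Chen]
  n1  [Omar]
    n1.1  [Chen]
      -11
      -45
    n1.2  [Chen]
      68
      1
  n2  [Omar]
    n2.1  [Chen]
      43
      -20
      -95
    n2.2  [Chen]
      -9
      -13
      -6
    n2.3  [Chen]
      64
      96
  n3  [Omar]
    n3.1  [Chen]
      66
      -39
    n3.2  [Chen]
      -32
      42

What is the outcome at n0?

42

n1.1 (Chen): max(-11, -45) = -11
n1.2 (Chen): max(68, 1) = 68
n1 (Omar): min(-11, 68) = -11
n2.1 (Chen): max(43, -20, -95) = 43
n2.2 (Chen): max(-9, -13, -6) = -6
n2.3 (Chen): max(64, 96) = 96
n2 (Omar): min(43, -6, 96) = -6
n3.1 (Chen): max(66, -39) = 66
n3.2 (Chen): max(-32, 42) = 42
n3 (Omar): min(66, 42) = 42
n0 (Chen): max(-11, -6, 42) = 42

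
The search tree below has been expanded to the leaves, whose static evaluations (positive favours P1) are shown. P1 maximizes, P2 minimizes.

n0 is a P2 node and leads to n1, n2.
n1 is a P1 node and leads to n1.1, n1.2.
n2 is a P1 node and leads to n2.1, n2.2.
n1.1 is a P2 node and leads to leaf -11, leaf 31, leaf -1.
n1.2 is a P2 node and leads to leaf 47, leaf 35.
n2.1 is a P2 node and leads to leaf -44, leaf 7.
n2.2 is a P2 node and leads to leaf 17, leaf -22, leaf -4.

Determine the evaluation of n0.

-22

n1.1 (P2): min(-11, 31, -1) = -11
n1.2 (P2): min(47, 35) = 35
n1 (P1): max(-11, 35) = 35
n2.1 (P2): min(-44, 7) = -44
n2.2 (P2): min(17, -22, -4) = -22
n2 (P1): max(-44, -22) = -22
n0 (P2): min(35, -22) = -22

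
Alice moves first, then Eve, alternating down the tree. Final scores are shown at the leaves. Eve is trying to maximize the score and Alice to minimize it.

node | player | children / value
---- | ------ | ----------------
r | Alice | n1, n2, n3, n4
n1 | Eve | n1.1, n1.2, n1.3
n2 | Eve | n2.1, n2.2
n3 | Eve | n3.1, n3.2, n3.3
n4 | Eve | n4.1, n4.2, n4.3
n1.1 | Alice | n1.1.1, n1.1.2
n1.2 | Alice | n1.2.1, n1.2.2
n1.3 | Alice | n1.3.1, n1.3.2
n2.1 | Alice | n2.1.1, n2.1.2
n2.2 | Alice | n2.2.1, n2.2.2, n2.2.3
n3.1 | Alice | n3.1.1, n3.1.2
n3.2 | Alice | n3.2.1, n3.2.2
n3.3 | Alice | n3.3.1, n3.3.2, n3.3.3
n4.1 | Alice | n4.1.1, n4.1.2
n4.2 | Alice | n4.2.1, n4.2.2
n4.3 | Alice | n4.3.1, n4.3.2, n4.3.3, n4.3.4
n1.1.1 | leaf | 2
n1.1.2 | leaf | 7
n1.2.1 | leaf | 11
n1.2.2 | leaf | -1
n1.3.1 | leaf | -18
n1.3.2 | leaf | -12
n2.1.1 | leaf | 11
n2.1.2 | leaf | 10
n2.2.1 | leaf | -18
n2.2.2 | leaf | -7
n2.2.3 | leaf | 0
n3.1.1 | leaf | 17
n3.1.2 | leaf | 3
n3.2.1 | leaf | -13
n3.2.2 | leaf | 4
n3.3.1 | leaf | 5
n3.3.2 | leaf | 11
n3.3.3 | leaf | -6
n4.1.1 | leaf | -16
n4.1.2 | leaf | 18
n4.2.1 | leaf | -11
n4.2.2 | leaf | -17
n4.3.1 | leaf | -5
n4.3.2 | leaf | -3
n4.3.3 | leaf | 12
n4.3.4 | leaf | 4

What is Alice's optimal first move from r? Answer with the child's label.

n1.1 (Alice): min(2, 7) = 2
n1.2 (Alice): min(11, -1) = -1
n1.3 (Alice): min(-18, -12) = -18
n1 (Eve): max(2, -1, -18) = 2
n2.1 (Alice): min(11, 10) = 10
n2.2 (Alice): min(-18, -7, 0) = -18
n2 (Eve): max(10, -18) = 10
n3.1 (Alice): min(17, 3) = 3
n3.2 (Alice): min(-13, 4) = -13
n3.3 (Alice): min(5, 11, -6) = -6
n3 (Eve): max(3, -13, -6) = 3
n4.1 (Alice): min(-16, 18) = -16
n4.2 (Alice): min(-11, -17) = -17
n4.3 (Alice): min(-5, -3, 12, 4) = -5
n4 (Eve): max(-16, -17, -5) = -5
r (Alice): min(2, 10, 3, -5) = -5
Alice at r wants the lowest of {n1=2, n2=10, n3=3, n4=-5}, so chooses n4.

n4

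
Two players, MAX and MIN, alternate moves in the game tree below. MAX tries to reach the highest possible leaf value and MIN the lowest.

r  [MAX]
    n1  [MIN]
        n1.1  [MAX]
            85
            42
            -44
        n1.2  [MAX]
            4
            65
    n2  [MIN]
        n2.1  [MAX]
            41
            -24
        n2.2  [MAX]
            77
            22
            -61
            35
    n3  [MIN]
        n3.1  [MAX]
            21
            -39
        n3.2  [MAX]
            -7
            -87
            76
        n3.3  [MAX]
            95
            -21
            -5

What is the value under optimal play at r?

65

n1.1 (MAX): max(85, 42, -44) = 85
n1.2 (MAX): max(4, 65) = 65
n1 (MIN): min(85, 65) = 65
n2.1 (MAX): max(41, -24) = 41
n2.2 (MAX): max(77, 22, -61, 35) = 77
n2 (MIN): min(41, 77) = 41
n3.1 (MAX): max(21, -39) = 21
n3.2 (MAX): max(-7, -87, 76) = 76
n3.3 (MAX): max(95, -21, -5) = 95
n3 (MIN): min(21, 76, 95) = 21
r (MAX): max(65, 41, 21) = 65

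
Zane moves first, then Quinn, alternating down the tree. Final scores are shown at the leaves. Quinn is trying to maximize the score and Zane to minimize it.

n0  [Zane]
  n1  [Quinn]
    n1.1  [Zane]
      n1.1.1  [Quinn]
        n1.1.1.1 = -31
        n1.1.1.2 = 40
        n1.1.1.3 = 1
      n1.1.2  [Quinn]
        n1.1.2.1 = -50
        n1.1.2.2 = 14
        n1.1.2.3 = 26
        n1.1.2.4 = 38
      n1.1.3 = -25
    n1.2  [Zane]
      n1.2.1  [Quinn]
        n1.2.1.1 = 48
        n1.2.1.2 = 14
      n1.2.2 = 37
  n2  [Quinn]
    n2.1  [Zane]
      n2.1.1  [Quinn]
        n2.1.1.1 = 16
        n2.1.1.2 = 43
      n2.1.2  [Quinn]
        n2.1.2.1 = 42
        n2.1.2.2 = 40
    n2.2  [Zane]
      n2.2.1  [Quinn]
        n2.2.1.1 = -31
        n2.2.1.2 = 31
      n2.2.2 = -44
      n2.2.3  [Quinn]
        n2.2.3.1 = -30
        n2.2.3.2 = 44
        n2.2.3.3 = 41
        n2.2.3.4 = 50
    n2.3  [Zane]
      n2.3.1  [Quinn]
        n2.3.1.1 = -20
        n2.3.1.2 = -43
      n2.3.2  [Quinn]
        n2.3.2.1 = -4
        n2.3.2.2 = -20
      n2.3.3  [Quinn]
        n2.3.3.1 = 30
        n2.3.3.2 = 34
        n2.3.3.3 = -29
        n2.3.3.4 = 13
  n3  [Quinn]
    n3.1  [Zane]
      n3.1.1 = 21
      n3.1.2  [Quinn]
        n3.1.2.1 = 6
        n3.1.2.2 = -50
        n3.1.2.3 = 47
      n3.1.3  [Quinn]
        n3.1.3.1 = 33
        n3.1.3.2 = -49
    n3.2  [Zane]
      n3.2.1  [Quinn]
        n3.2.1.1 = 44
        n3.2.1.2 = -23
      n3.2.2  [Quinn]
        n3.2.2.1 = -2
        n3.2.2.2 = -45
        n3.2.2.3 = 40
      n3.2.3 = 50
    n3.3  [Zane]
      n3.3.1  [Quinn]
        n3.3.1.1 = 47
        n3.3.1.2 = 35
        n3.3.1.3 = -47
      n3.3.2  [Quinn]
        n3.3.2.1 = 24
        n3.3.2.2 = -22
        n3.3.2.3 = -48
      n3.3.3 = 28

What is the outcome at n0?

n1.1.1 (Quinn): max(-31, 40, 1) = 40
n1.1.2 (Quinn): max(-50, 14, 26, 38) = 38
n1.1 (Zane): min(40, 38, -25) = -25
n1.2.1 (Quinn): max(48, 14) = 48
n1.2 (Zane): min(48, 37) = 37
n1 (Quinn): max(-25, 37) = 37
n2.1.1 (Quinn): max(16, 43) = 43
n2.1.2 (Quinn): max(42, 40) = 42
n2.1 (Zane): min(43, 42) = 42
n2.2.1 (Quinn): max(-31, 31) = 31
n2.2.3 (Quinn): max(-30, 44, 41, 50) = 50
n2.2 (Zane): min(31, -44, 50) = -44
n2.3.1 (Quinn): max(-20, -43) = -20
n2.3.2 (Quinn): max(-4, -20) = -4
n2.3.3 (Quinn): max(30, 34, -29, 13) = 34
n2.3 (Zane): min(-20, -4, 34) = -20
n2 (Quinn): max(42, -44, -20) = 42
n3.1.2 (Quinn): max(6, -50, 47) = 47
n3.1.3 (Quinn): max(33, -49) = 33
n3.1 (Zane): min(21, 47, 33) = 21
n3.2.1 (Quinn): max(44, -23) = 44
n3.2.2 (Quinn): max(-2, -45, 40) = 40
n3.2 (Zane): min(44, 40, 50) = 40
n3.3.1 (Quinn): max(47, 35, -47) = 47
n3.3.2 (Quinn): max(24, -22, -48) = 24
n3.3 (Zane): min(47, 24, 28) = 24
n3 (Quinn): max(21, 40, 24) = 40
n0 (Zane): min(37, 42, 40) = 37

37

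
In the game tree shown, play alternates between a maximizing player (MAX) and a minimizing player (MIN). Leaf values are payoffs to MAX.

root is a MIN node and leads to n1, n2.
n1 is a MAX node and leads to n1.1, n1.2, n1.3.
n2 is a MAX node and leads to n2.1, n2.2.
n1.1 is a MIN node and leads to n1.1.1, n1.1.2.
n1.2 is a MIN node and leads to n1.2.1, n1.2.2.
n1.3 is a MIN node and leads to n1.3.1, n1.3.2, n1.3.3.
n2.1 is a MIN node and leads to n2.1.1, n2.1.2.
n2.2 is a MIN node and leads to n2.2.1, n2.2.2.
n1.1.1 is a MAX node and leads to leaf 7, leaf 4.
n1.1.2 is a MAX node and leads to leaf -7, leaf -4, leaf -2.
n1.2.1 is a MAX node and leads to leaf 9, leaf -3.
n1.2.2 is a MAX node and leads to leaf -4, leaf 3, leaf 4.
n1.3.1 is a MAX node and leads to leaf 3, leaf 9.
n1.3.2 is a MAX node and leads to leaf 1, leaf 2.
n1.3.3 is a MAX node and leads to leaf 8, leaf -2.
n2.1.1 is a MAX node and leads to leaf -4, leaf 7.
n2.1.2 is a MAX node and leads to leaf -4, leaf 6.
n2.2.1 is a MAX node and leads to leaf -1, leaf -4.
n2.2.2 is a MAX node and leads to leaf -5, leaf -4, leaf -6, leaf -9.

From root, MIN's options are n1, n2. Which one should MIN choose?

n1.1.1 (MAX): max(7, 4) = 7
n1.1.2 (MAX): max(-7, -4, -2) = -2
n1.1 (MIN): min(7, -2) = -2
n1.2.1 (MAX): max(9, -3) = 9
n1.2.2 (MAX): max(-4, 3, 4) = 4
n1.2 (MIN): min(9, 4) = 4
n1.3.1 (MAX): max(3, 9) = 9
n1.3.2 (MAX): max(1, 2) = 2
n1.3.3 (MAX): max(8, -2) = 8
n1.3 (MIN): min(9, 2, 8) = 2
n1 (MAX): max(-2, 4, 2) = 4
n2.1.1 (MAX): max(-4, 7) = 7
n2.1.2 (MAX): max(-4, 6) = 6
n2.1 (MIN): min(7, 6) = 6
n2.2.1 (MAX): max(-1, -4) = -1
n2.2.2 (MAX): max(-5, -4, -6, -9) = -4
n2.2 (MIN): min(-1, -4) = -4
n2 (MAX): max(6, -4) = 6
root (MIN): min(4, 6) = 4
MIN at root wants the lowest of {n1=4, n2=6}, so chooses n1.

n1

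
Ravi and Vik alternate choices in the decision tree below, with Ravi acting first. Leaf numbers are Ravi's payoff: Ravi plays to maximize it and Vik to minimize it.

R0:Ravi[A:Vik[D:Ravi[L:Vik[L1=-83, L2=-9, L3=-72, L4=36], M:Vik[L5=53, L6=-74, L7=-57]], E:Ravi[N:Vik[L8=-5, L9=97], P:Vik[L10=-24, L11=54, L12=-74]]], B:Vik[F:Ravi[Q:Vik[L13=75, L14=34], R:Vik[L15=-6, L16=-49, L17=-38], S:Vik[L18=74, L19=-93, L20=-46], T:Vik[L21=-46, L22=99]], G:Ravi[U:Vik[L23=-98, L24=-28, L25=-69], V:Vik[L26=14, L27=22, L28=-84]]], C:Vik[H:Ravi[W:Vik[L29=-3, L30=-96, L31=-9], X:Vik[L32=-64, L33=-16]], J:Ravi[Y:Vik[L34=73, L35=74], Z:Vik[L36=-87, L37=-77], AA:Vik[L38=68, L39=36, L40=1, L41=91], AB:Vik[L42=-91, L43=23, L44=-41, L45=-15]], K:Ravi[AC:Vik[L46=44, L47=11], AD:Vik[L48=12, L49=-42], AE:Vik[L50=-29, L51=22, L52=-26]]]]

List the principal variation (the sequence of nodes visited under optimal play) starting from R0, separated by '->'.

L (Vik): min(-83, -9, -72, 36) = -83
M (Vik): min(53, -74, -57) = -74
D (Ravi): max(-83, -74) = -74
N (Vik): min(-5, 97) = -5
P (Vik): min(-24, 54, -74) = -74
E (Ravi): max(-5, -74) = -5
A (Vik): min(-74, -5) = -74
Q (Vik): min(75, 34) = 34
R (Vik): min(-6, -49, -38) = -49
S (Vik): min(74, -93, -46) = -93
T (Vik): min(-46, 99) = -46
F (Ravi): max(34, -49, -93, -46) = 34
U (Vik): min(-98, -28, -69) = -98
V (Vik): min(14, 22, -84) = -84
G (Ravi): max(-98, -84) = -84
B (Vik): min(34, -84) = -84
W (Vik): min(-3, -96, -9) = -96
X (Vik): min(-64, -16) = -64
H (Ravi): max(-96, -64) = -64
Y (Vik): min(73, 74) = 73
Z (Vik): min(-87, -77) = -87
AA (Vik): min(68, 36, 1, 91) = 1
AB (Vik): min(-91, 23, -41, -15) = -91
J (Ravi): max(73, -87, 1, -91) = 73
AC (Vik): min(44, 11) = 11
AD (Vik): min(12, -42) = -42
AE (Vik): min(-29, 22, -26) = -29
K (Ravi): max(11, -42, -29) = 11
C (Vik): min(-64, 73, 11) = -64
R0 (Ravi): max(-74, -84, -64) = -64
At R0, Ravi picks C (highest: -64).
At C, Vik picks H (lowest: -64).
At H, Ravi picks X (highest: -64).
At X, Vik picks L32 (lowest: -64).
Terminal value -64.

R0 -> C -> H -> X -> L32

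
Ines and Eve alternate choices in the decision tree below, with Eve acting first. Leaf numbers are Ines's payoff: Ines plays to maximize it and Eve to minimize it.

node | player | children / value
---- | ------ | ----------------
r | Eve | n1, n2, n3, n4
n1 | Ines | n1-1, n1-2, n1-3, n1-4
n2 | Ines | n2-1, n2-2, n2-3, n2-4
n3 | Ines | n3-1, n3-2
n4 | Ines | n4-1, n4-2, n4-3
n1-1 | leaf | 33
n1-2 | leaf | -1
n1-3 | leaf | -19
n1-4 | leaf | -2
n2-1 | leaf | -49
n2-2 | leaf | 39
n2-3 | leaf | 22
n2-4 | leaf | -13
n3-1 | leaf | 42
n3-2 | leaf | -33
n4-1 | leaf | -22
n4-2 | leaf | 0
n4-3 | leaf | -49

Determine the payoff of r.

n1 (Ines): max(33, -1, -19, -2) = 33
n2 (Ines): max(-49, 39, 22, -13) = 39
n3 (Ines): max(42, -33) = 42
n4 (Ines): max(-22, 0, -49) = 0
r (Eve): min(33, 39, 42, 0) = 0

0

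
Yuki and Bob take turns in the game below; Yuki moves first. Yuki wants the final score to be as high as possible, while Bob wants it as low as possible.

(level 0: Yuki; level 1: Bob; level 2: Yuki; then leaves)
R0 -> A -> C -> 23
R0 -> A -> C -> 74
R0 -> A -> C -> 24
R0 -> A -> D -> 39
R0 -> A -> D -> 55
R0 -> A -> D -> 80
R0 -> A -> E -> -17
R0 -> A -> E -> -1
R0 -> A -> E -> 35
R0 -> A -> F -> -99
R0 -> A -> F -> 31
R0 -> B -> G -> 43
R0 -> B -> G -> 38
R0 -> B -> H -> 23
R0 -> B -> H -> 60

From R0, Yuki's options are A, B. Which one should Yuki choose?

C (Yuki): max(23, 74, 24) = 74
D (Yuki): max(39, 55, 80) = 80
E (Yuki): max(-17, -1, 35) = 35
F (Yuki): max(-99, 31) = 31
A (Bob): min(74, 80, 35, 31) = 31
G (Yuki): max(43, 38) = 43
H (Yuki): max(23, 60) = 60
B (Bob): min(43, 60) = 43
R0 (Yuki): max(31, 43) = 43
Yuki at R0 wants the highest of {A=31, B=43}, so chooses B.

B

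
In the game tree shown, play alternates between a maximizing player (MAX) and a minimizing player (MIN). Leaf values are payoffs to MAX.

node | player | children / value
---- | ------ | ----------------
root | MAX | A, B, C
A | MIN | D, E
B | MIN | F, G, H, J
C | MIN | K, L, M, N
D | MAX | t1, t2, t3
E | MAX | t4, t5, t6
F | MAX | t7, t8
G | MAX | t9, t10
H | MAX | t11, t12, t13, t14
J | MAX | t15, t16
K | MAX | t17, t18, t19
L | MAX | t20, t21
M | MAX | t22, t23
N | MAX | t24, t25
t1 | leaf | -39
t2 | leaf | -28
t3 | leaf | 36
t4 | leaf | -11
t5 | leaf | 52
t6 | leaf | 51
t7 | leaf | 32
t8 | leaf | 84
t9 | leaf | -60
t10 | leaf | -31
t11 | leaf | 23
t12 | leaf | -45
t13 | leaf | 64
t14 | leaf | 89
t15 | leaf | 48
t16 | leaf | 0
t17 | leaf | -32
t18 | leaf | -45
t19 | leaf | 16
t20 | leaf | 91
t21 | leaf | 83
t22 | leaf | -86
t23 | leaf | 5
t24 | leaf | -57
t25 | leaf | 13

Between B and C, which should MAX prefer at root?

F (MAX): max(32, 84) = 84
G (MAX): max(-60, -31) = -31
H (MAX): max(23, -45, 64, 89) = 89
J (MAX): max(48, 0) = 48
B (MIN): min(84, -31, 89, 48) = -31
K (MAX): max(-32, -45, 16) = 16
L (MAX): max(91, 83) = 91
M (MAX): max(-86, 5) = 5
N (MAX): max(-57, 13) = 13
C (MIN): min(16, 91, 5, 13) = 5
MAX prefers the higher value; B=-31, C=5. C is better since 5 > -31.

C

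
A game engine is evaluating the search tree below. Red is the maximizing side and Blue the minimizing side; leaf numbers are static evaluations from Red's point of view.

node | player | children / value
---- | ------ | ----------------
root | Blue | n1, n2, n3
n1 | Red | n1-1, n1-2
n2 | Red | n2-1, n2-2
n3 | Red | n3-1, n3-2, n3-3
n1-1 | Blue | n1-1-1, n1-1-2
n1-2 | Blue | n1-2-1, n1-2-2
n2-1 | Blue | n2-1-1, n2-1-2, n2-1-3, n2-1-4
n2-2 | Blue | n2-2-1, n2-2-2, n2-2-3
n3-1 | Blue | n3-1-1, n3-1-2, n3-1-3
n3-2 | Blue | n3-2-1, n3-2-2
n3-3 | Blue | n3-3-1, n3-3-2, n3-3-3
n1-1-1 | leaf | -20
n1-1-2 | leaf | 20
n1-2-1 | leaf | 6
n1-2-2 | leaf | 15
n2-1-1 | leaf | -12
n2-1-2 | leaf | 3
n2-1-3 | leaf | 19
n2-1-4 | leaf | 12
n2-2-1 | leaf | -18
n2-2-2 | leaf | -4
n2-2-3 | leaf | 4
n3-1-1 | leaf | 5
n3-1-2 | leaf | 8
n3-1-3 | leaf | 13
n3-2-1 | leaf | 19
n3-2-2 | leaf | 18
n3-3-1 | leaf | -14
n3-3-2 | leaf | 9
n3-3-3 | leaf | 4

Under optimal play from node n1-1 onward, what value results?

n1-1 (Blue): min(-20, 20) = -20

-20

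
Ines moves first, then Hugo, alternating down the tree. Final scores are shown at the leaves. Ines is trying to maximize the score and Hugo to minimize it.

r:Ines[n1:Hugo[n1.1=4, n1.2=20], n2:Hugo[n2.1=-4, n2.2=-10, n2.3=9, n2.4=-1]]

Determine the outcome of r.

4

n1 (Hugo): min(4, 20) = 4
n2 (Hugo): min(-4, -10, 9, -1) = -10
r (Ines): max(4, -10) = 4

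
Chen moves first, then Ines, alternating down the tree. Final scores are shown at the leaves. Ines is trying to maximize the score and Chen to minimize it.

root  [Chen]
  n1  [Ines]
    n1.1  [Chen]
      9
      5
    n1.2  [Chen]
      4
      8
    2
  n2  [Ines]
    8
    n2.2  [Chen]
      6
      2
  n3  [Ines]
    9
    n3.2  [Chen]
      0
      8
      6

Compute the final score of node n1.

5

n1.1 (Chen): min(9, 5) = 5
n1.2 (Chen): min(4, 8) = 4
n1 (Ines): max(5, 4, 2) = 5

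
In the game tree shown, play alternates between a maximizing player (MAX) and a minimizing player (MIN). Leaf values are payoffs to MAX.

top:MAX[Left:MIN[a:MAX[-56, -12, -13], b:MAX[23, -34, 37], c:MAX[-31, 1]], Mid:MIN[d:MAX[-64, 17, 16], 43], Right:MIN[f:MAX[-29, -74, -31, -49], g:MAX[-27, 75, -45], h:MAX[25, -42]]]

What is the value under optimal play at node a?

a (MAX): max(-56, -12, -13) = -12

-12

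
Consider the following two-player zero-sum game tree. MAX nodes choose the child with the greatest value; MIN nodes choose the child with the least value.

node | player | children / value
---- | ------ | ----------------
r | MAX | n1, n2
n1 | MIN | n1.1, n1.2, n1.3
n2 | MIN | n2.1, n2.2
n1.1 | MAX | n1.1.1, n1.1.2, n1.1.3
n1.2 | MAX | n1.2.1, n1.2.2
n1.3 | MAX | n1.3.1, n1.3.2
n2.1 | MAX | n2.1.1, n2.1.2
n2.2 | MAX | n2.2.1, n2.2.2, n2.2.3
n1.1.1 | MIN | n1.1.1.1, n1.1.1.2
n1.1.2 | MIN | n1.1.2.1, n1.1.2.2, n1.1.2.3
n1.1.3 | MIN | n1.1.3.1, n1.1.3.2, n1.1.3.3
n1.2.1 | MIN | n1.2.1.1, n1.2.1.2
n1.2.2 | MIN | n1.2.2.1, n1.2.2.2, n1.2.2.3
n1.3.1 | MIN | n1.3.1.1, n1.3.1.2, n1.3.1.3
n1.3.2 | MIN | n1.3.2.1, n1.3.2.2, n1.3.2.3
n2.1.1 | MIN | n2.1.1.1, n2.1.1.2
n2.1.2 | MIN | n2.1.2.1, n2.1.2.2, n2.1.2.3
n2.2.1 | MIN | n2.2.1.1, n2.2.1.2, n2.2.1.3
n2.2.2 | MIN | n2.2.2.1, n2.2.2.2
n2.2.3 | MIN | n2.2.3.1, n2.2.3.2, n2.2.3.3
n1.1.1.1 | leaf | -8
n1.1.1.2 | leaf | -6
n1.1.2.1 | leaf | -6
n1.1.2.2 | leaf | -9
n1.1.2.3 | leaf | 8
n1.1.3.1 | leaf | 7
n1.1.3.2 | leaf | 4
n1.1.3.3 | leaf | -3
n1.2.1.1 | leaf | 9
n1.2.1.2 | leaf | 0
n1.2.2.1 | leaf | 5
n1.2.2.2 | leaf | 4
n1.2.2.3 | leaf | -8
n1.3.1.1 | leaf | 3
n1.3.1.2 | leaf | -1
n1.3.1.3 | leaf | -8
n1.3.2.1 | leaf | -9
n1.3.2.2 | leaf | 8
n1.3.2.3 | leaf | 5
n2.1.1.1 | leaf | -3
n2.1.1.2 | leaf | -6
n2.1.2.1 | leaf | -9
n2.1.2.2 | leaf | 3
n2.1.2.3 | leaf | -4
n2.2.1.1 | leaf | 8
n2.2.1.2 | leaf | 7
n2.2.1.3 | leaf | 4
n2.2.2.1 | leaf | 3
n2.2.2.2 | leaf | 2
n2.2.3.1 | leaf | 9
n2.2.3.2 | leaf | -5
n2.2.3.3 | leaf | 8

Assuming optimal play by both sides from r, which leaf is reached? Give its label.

n1.1.1 (MIN): min(-8, -6) = -8
n1.1.2 (MIN): min(-6, -9, 8) = -9
n1.1.3 (MIN): min(7, 4, -3) = -3
n1.1 (MAX): max(-8, -9, -3) = -3
n1.2.1 (MIN): min(9, 0) = 0
n1.2.2 (MIN): min(5, 4, -8) = -8
n1.2 (MAX): max(0, -8) = 0
n1.3.1 (MIN): min(3, -1, -8) = -8
n1.3.2 (MIN): min(-9, 8, 5) = -9
n1.3 (MAX): max(-8, -9) = -8
n1 (MIN): min(-3, 0, -8) = -8
n2.1.1 (MIN): min(-3, -6) = -6
n2.1.2 (MIN): min(-9, 3, -4) = -9
n2.1 (MAX): max(-6, -9) = -6
n2.2.1 (MIN): min(8, 7, 4) = 4
n2.2.2 (MIN): min(3, 2) = 2
n2.2.3 (MIN): min(9, -5, 8) = -5
n2.2 (MAX): max(4, 2, -5) = 4
n2 (MIN): min(-6, 4) = -6
r (MAX): max(-8, -6) = -6
At r, MAX picks n2 (highest: -6).
At n2, MIN picks n2.1 (lowest: -6).
At n2.1, MAX picks n2.1.1 (highest: -6).
At n2.1.1, MIN picks n2.1.1.2 (lowest: -6).
Terminal value -6.

n2.1.1.2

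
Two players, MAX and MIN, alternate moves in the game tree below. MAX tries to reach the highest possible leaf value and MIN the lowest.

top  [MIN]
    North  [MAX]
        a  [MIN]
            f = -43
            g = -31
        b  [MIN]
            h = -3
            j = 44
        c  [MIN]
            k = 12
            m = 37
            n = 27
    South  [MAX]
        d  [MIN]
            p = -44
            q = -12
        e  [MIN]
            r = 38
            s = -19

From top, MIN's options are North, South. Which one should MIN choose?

South

a (MIN): min(-43, -31) = -43
b (MIN): min(-3, 44) = -3
c (MIN): min(12, 37, 27) = 12
North (MAX): max(-43, -3, 12) = 12
d (MIN): min(-44, -12) = -44
e (MIN): min(38, -19) = -19
South (MAX): max(-44, -19) = -19
top (MIN): min(12, -19) = -19
MIN at top wants the lowest of {North=12, South=-19}, so chooses South.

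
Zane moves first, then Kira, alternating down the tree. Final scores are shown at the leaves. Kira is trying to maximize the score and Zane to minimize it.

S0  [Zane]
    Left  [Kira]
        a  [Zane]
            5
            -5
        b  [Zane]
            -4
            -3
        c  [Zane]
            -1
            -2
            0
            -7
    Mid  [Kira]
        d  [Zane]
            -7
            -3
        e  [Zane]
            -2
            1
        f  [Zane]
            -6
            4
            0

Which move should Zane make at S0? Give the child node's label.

a (Zane): min(5, -5) = -5
b (Zane): min(-4, -3) = -4
c (Zane): min(-1, -2, 0, -7) = -7
Left (Kira): max(-5, -4, -7) = -4
d (Zane): min(-7, -3) = -7
e (Zane): min(-2, 1) = -2
f (Zane): min(-6, 4, 0) = -6
Mid (Kira): max(-7, -2, -6) = -2
S0 (Zane): min(-4, -2) = -4
Zane at S0 wants the lowest of {Left=-4, Mid=-2}, so chooses Left.

Left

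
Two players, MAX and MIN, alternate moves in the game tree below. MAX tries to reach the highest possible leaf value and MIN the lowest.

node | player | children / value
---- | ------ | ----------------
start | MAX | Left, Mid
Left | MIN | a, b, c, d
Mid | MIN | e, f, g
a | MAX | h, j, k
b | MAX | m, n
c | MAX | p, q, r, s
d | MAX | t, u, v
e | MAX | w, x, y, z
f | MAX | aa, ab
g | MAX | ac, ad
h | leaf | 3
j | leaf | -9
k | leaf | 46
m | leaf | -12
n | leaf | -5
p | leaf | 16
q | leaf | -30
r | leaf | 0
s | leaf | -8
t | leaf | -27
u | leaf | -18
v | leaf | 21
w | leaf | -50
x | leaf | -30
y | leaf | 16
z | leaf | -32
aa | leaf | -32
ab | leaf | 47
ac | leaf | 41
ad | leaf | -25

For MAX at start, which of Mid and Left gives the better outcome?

Mid

e (MAX): max(-50, -30, 16, -32) = 16
f (MAX): max(-32, 47) = 47
g (MAX): max(41, -25) = 41
Mid (MIN): min(16, 47, 41) = 16
a (MAX): max(3, -9, 46) = 46
b (MAX): max(-12, -5) = -5
c (MAX): max(16, -30, 0, -8) = 16
d (MAX): max(-27, -18, 21) = 21
Left (MIN): min(46, -5, 16, 21) = -5
MAX prefers the higher value; Mid=16, Left=-5. Mid is better since 16 > -5.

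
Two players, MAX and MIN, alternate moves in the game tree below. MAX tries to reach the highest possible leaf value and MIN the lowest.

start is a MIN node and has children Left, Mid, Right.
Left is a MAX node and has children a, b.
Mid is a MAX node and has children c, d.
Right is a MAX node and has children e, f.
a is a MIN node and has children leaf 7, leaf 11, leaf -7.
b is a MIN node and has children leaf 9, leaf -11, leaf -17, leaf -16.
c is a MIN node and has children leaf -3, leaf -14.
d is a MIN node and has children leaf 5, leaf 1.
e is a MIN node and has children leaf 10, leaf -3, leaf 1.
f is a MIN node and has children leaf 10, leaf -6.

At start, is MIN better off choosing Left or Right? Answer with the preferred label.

Left

a (MIN): min(7, 11, -7) = -7
b (MIN): min(9, -11, -17, -16) = -17
Left (MAX): max(-7, -17) = -7
e (MIN): min(10, -3, 1) = -3
f (MIN): min(10, -6) = -6
Right (MAX): max(-3, -6) = -3
MIN prefers the lower value; Left=-7, Right=-3. Left is better since -7 < -3.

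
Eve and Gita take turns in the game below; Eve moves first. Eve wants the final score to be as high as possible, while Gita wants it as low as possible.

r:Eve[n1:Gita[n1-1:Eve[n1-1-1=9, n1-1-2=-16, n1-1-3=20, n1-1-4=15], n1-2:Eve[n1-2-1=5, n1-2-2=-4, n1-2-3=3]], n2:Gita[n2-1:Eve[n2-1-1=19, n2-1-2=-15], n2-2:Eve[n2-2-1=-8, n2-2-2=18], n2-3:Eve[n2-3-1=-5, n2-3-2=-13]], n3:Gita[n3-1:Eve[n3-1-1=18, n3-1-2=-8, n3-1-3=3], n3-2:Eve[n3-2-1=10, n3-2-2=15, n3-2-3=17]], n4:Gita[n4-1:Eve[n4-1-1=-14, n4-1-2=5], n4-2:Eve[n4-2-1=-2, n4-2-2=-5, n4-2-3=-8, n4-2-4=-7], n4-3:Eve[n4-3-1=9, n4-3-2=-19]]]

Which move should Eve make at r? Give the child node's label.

n3

n1-1 (Eve): max(9, -16, 20, 15) = 20
n1-2 (Eve): max(5, -4, 3) = 5
n1 (Gita): min(20, 5) = 5
n2-1 (Eve): max(19, -15) = 19
n2-2 (Eve): max(-8, 18) = 18
n2-3 (Eve): max(-5, -13) = -5
n2 (Gita): min(19, 18, -5) = -5
n3-1 (Eve): max(18, -8, 3) = 18
n3-2 (Eve): max(10, 15, 17) = 17
n3 (Gita): min(18, 17) = 17
n4-1 (Eve): max(-14, 5) = 5
n4-2 (Eve): max(-2, -5, -8, -7) = -2
n4-3 (Eve): max(9, -19) = 9
n4 (Gita): min(5, -2, 9) = -2
r (Eve): max(5, -5, 17, -2) = 17
Eve at r wants the highest of {n1=5, n2=-5, n3=17, n4=-2}, so chooses n3.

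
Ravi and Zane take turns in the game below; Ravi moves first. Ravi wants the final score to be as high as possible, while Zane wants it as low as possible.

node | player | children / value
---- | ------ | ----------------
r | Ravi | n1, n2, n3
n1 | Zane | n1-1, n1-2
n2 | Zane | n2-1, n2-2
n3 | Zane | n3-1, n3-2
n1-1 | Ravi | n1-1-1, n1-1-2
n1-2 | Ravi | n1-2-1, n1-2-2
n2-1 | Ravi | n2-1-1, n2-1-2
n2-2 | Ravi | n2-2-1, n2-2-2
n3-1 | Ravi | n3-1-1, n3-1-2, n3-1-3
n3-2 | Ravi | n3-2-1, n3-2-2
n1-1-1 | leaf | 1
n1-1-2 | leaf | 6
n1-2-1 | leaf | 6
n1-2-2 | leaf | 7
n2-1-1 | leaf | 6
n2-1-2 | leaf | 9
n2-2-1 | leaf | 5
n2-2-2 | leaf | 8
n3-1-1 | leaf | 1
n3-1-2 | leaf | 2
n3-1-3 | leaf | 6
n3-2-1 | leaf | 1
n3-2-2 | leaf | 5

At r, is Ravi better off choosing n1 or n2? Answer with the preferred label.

n1-1 (Ravi): max(1, 6) = 6
n1-2 (Ravi): max(6, 7) = 7
n1 (Zane): min(6, 7) = 6
n2-1 (Ravi): max(6, 9) = 9
n2-2 (Ravi): max(5, 8) = 8
n2 (Zane): min(9, 8) = 8
Ravi prefers the higher value; n1=6, n2=8. n2 is better since 8 > 6.

n2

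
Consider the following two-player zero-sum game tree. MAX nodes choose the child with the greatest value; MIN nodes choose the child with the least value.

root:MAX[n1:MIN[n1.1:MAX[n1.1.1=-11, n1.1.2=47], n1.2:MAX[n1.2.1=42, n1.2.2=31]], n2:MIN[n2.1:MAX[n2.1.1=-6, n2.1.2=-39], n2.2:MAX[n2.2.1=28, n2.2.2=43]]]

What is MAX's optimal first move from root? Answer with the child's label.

n1

n1.1 (MAX): max(-11, 47) = 47
n1.2 (MAX): max(42, 31) = 42
n1 (MIN): min(47, 42) = 42
n2.1 (MAX): max(-6, -39) = -6
n2.2 (MAX): max(28, 43) = 43
n2 (MIN): min(-6, 43) = -6
root (MAX): max(42, -6) = 42
MAX at root wants the highest of {n1=42, n2=-6}, so chooses n1.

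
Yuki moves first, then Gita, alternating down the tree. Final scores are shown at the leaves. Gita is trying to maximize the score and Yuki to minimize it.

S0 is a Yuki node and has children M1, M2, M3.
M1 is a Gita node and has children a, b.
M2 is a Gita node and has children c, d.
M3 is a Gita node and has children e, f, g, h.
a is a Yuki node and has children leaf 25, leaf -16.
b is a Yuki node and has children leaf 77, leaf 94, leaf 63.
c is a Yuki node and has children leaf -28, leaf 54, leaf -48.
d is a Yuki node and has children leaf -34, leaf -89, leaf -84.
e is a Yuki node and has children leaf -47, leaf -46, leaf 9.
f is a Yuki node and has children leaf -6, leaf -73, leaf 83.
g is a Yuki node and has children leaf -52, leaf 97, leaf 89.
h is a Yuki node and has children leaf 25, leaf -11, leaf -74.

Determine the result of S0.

-48

a (Yuki): min(25, -16) = -16
b (Yuki): min(77, 94, 63) = 63
M1 (Gita): max(-16, 63) = 63
c (Yuki): min(-28, 54, -48) = -48
d (Yuki): min(-34, -89, -84) = -89
M2 (Gita): max(-48, -89) = -48
e (Yuki): min(-47, -46, 9) = -47
f (Yuki): min(-6, -73, 83) = -73
g (Yuki): min(-52, 97, 89) = -52
h (Yuki): min(25, -11, -74) = -74
M3 (Gita): max(-47, -73, -52, -74) = -47
S0 (Yuki): min(63, -48, -47) = -48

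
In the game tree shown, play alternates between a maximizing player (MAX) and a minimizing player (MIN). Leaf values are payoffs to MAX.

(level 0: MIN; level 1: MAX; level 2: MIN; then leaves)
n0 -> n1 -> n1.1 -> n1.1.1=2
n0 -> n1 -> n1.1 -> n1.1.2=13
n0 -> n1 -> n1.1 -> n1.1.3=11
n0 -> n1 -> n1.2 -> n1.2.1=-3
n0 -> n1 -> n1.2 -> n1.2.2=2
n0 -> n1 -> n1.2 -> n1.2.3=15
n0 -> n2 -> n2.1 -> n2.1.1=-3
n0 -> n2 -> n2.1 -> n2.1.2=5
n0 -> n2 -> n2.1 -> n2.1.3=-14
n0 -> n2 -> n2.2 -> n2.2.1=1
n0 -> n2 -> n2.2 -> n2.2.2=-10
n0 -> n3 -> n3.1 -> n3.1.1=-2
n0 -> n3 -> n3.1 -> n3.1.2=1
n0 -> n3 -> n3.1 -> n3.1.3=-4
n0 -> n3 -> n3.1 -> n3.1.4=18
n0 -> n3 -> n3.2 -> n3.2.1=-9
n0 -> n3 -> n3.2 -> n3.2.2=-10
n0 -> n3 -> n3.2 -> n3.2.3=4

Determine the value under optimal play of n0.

n1.1 (MIN): min(2, 13, 11) = 2
n1.2 (MIN): min(-3, 2, 15) = -3
n1 (MAX): max(2, -3) = 2
n2.1 (MIN): min(-3, 5, -14) = -14
n2.2 (MIN): min(1, -10) = -10
n2 (MAX): max(-14, -10) = -10
n3.1 (MIN): min(-2, 1, -4, 18) = -4
n3.2 (MIN): min(-9, -10, 4) = -10
n3 (MAX): max(-4, -10) = -4
n0 (MIN): min(2, -10, -4) = -10

-10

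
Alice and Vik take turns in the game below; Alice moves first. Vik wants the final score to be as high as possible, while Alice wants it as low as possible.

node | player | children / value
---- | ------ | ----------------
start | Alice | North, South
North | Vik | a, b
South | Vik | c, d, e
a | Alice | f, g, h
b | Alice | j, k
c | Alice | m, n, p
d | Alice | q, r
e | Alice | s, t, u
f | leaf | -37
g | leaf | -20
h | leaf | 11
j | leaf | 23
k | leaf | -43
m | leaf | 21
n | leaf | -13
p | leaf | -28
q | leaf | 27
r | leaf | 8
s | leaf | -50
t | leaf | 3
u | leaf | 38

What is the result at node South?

8

c (Alice): min(21, -13, -28) = -28
d (Alice): min(27, 8) = 8
e (Alice): min(-50, 3, 38) = -50
South (Vik): max(-28, 8, -50) = 8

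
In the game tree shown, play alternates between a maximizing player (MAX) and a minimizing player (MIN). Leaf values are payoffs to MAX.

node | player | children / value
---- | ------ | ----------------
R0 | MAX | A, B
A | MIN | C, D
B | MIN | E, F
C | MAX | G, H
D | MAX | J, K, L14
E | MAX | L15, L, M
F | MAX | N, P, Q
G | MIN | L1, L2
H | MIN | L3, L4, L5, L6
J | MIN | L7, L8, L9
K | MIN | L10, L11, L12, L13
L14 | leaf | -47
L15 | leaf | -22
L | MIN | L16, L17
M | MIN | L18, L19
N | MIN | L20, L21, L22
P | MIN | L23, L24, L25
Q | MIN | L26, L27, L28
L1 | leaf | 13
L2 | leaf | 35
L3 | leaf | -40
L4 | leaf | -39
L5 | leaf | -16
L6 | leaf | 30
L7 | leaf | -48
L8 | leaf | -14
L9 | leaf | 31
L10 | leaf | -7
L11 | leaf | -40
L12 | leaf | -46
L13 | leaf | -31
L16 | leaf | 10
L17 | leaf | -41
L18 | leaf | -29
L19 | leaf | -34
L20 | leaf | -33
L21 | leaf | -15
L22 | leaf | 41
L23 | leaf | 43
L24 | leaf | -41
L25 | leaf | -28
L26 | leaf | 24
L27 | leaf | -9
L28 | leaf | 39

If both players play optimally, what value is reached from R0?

-22

G (MIN): min(13, 35) = 13
H (MIN): min(-40, -39, -16, 30) = -40
C (MAX): max(13, -40) = 13
J (MIN): min(-48, -14, 31) = -48
K (MIN): min(-7, -40, -46, -31) = -46
D (MAX): max(-48, -46, -47) = -46
A (MIN): min(13, -46) = -46
L (MIN): min(10, -41) = -41
M (MIN): min(-29, -34) = -34
E (MAX): max(-22, -41, -34) = -22
N (MIN): min(-33, -15, 41) = -33
P (MIN): min(43, -41, -28) = -41
Q (MIN): min(24, -9, 39) = -9
F (MAX): max(-33, -41, -9) = -9
B (MIN): min(-22, -9) = -22
R0 (MAX): max(-46, -22) = -22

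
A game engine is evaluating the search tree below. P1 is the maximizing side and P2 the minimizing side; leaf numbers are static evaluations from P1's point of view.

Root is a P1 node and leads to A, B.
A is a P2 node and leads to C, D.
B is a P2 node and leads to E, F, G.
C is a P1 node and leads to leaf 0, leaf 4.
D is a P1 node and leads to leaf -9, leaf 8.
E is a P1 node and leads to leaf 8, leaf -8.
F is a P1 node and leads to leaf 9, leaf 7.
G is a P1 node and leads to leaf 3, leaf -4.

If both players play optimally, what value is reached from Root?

4

C (P1): max(0, 4) = 4
D (P1): max(-9, 8) = 8
A (P2): min(4, 8) = 4
E (P1): max(8, -8) = 8
F (P1): max(9, 7) = 9
G (P1): max(3, -4) = 3
B (P2): min(8, 9, 3) = 3
Root (P1): max(4, 3) = 4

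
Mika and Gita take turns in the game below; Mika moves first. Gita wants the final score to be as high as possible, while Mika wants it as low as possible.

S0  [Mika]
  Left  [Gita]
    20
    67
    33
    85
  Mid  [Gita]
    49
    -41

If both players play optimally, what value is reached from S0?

49

Left (Gita): max(20, 67, 33, 85) = 85
Mid (Gita): max(49, -41) = 49
S0 (Mika): min(85, 49) = 49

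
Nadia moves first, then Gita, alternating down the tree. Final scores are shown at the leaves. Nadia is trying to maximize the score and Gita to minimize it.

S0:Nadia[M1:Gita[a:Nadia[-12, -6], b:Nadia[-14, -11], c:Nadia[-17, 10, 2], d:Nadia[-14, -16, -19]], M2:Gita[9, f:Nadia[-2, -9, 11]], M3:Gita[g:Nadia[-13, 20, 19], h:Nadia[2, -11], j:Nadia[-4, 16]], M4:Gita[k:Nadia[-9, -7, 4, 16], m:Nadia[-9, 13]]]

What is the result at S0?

a (Nadia): max(-12, -6) = -6
b (Nadia): max(-14, -11) = -11
c (Nadia): max(-17, 10, 2) = 10
d (Nadia): max(-14, -16, -19) = -14
M1 (Gita): min(-6, -11, 10, -14) = -14
f (Nadia): max(-2, -9, 11) = 11
M2 (Gita): min(9, 11) = 9
g (Nadia): max(-13, 20, 19) = 20
h (Nadia): max(2, -11) = 2
j (Nadia): max(-4, 16) = 16
M3 (Gita): min(20, 2, 16) = 2
k (Nadia): max(-9, -7, 4, 16) = 16
m (Nadia): max(-9, 13) = 13
M4 (Gita): min(16, 13) = 13
S0 (Nadia): max(-14, 9, 2, 13) = 13

13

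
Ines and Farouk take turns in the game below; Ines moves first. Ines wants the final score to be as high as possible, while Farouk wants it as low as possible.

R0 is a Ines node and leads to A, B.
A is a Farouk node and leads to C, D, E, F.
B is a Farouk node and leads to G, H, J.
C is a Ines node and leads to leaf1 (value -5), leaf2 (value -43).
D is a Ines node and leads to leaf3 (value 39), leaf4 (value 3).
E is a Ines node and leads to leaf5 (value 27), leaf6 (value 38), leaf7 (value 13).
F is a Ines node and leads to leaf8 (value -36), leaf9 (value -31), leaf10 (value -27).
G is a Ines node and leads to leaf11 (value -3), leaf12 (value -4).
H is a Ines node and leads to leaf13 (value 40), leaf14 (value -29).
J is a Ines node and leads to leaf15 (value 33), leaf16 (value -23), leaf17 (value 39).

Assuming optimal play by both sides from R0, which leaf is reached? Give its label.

C (Ines): max(-5, -43) = -5
D (Ines): max(39, 3) = 39
E (Ines): max(27, 38, 13) = 38
F (Ines): max(-36, -31, -27) = -27
A (Farouk): min(-5, 39, 38, -27) = -27
G (Ines): max(-3, -4) = -3
H (Ines): max(40, -29) = 40
J (Ines): max(33, -23, 39) = 39
B (Farouk): min(-3, 40, 39) = -3
R0 (Ines): max(-27, -3) = -3
At R0, Ines picks B (highest: -3).
At B, Farouk picks G (lowest: -3).
At G, Ines picks leaf11 (highest: -3).
Terminal value -3.

leaf11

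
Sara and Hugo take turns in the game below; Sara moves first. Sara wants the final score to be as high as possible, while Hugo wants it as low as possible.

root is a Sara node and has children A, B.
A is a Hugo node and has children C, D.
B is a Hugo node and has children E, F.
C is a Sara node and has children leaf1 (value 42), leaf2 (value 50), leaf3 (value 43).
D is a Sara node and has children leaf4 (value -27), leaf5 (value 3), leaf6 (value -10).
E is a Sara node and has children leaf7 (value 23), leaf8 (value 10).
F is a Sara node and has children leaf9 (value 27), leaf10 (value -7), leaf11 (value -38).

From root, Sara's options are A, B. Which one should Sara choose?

B

C (Sara): max(42, 50, 43) = 50
D (Sara): max(-27, 3, -10) = 3
A (Hugo): min(50, 3) = 3
E (Sara): max(23, 10) = 23
F (Sara): max(27, -7, -38) = 27
B (Hugo): min(23, 27) = 23
root (Sara): max(3, 23) = 23
Sara at root wants the highest of {A=3, B=23}, so chooses B.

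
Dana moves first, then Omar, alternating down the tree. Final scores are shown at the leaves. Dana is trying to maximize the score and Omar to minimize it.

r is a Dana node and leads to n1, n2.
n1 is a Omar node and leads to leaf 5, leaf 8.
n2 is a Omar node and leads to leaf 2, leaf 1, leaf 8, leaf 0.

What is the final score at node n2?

0

n2 (Omar): min(2, 1, 8, 0) = 0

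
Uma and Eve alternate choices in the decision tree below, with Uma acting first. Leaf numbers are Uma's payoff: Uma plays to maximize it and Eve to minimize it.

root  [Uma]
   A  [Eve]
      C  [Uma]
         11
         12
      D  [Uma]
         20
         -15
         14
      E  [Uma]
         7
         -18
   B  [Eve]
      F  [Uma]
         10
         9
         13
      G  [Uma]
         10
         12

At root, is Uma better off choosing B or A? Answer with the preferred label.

B

F (Uma): max(10, 9, 13) = 13
G (Uma): max(10, 12) = 12
B (Eve): min(13, 12) = 12
C (Uma): max(11, 12) = 12
D (Uma): max(20, -15, 14) = 20
E (Uma): max(7, -18) = 7
A (Eve): min(12, 20, 7) = 7
Uma prefers the higher value; B=12, A=7. B is better since 12 > 7.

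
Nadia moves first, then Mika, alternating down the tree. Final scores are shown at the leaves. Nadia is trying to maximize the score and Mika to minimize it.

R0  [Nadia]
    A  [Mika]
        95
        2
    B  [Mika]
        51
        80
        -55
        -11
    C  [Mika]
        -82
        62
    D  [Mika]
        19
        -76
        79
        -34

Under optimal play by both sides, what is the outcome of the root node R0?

A (Mika): min(95, 2) = 2
B (Mika): min(51, 80, -55, -11) = -55
C (Mika): min(-82, 62) = -82
D (Mika): min(19, -76, 79, -34) = -76
R0 (Nadia): max(2, -55, -82, -76) = 2

2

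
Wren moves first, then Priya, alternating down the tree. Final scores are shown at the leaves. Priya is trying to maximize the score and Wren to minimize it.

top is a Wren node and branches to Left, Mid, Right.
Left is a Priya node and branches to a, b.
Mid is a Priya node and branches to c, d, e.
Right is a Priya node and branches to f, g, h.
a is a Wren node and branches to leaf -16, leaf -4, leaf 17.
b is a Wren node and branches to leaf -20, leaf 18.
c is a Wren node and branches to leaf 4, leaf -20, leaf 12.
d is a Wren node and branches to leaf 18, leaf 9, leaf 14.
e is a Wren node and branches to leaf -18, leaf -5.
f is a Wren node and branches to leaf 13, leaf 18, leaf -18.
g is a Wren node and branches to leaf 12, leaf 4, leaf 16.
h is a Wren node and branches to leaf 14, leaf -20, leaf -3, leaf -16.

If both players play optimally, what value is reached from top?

-16

a (Wren): min(-16, -4, 17) = -16
b (Wren): min(-20, 18) = -20
Left (Priya): max(-16, -20) = -16
c (Wren): min(4, -20, 12) = -20
d (Wren): min(18, 9, 14) = 9
e (Wren): min(-18, -5) = -18
Mid (Priya): max(-20, 9, -18) = 9
f (Wren): min(13, 18, -18) = -18
g (Wren): min(12, 4, 16) = 4
h (Wren): min(14, -20, -3, -16) = -20
Right (Priya): max(-18, 4, -20) = 4
top (Wren): min(-16, 9, 4) = -16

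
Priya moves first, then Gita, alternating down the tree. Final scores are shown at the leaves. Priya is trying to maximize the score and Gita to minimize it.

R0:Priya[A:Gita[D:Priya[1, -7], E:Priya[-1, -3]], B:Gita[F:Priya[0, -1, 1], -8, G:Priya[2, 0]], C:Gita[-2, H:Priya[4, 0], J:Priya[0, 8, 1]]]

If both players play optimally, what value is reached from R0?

D (Priya): max(1, -7) = 1
E (Priya): max(-1, -3) = -1
A (Gita): min(1, -1) = -1
F (Priya): max(0, -1, 1) = 1
G (Priya): max(2, 0) = 2
B (Gita): min(1, -8, 2) = -8
H (Priya): max(4, 0) = 4
J (Priya): max(0, 8, 1) = 8
C (Gita): min(-2, 4, 8) = -2
R0 (Priya): max(-1, -8, -2) = -1

-1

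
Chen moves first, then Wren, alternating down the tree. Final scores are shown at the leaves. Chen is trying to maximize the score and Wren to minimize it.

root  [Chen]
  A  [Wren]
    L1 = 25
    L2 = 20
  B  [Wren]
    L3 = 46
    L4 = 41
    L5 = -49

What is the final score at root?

A (Wren): min(25, 20) = 20
B (Wren): min(46, 41, -49) = -49
root (Chen): max(20, -49) = 20

20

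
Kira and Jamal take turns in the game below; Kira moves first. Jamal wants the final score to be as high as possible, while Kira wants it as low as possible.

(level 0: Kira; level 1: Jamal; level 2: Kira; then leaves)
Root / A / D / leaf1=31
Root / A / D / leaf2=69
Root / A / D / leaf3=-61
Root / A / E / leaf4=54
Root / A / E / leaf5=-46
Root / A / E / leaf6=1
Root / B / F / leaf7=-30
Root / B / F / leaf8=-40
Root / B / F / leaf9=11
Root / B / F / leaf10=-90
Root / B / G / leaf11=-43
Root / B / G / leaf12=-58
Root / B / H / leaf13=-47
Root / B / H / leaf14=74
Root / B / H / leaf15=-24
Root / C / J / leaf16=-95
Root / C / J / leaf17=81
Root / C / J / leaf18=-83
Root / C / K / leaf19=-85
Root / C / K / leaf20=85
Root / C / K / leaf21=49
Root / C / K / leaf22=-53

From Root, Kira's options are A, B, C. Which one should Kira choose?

C

D (Kira): min(31, 69, -61) = -61
E (Kira): min(54, -46, 1) = -46
A (Jamal): max(-61, -46) = -46
F (Kira): min(-30, -40, 11, -90) = -90
G (Kira): min(-43, -58) = -58
H (Kira): min(-47, 74, -24) = -47
B (Jamal): max(-90, -58, -47) = -47
J (Kira): min(-95, 81, -83) = -95
K (Kira): min(-85, 85, 49, -53) = -85
C (Jamal): max(-95, -85) = -85
Root (Kira): min(-46, -47, -85) = -85
Kira at Root wants the lowest of {A=-46, B=-47, C=-85}, so chooses C.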